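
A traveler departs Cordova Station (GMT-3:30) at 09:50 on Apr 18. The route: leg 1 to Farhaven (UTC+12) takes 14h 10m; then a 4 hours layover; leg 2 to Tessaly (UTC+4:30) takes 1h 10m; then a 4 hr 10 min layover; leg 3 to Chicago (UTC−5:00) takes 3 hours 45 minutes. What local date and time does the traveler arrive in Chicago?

11:35 on April 19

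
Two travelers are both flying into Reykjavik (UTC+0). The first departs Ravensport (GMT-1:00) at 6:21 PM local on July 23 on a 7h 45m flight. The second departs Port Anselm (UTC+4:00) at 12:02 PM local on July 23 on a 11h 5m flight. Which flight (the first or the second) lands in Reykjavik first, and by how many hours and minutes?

the second, by 7 hours 59 minutes

Flight 1 in UTC: 6:21 PM + 1:00 = 7:21 PM on Jul 23.
+7 hours 45 minutes → arrive 3:06 AM UTC on Jul 24.
Flight 2 in UTC: 12:02 PM − 4:00 = 8:02 AM on Jul 23.
+11 hours 5 minutes → arrive 7:07 PM UTC on Jul 23.
Flight 2 lands earlier by 7 hours 59 minutes.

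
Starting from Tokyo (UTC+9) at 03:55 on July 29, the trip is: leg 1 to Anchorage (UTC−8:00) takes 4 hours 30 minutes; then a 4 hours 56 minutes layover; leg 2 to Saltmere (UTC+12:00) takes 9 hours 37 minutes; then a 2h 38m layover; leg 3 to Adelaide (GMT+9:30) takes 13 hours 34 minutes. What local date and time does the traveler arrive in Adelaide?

Convert departure to UTC: 03:55 − 9:00 = 18:55 UTC on Jul 28.
Add 4 hours and 30 minutes leg 1 → 23:25 UTC.
Add 4 hours 56 minutes layover in Anchorage → 04:21 UTC (Jul 29).
Add 9 hours and 37 minutes leg 2 → 13:58 UTC.
Add 2 hours and 38 minutes layover in Saltmere → 16:36 UTC.
Add 13 hours and 34 minutes leg 3 → 06:10 UTC (Jul 30).
Adelaide is UTC+9:30, so local arrival = 06:10 + 9:30 = 15:40 on Jul 30.

15:40 on July 30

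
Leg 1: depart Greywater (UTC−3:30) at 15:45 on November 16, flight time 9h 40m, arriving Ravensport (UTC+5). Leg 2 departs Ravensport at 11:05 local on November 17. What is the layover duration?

Convert departure to UTC: 15:45 + 3:30 = 19:15 UTC on Nov 16.
Add 9 hours 40 minutes flight time → 04:55 UTC (Nov 17).
Ravensport is UTC+5:00, so local arrival = 04:55 + 5:00 = 09:55 on Nov 17.
Layover = 11:05 − 09:55 = 1 hour 10 minutes.

1 hour 10 minutes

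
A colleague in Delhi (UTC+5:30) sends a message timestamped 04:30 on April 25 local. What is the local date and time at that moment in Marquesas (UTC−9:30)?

In UTC: 04:30 − 5:30 = 23:00 on Apr 24.
Marquesas is UTC−9:30: 23:00 − 9:30 = 13:30 on Apr 24.

13:30 on April 24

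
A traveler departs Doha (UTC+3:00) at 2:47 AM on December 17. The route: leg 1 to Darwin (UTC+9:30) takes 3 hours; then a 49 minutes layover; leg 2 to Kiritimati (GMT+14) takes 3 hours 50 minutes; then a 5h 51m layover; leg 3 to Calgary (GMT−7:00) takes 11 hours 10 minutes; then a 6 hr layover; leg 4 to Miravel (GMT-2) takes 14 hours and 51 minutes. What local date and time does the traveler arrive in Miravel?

Convert departure to UTC: 2:47 AM − 3:00 = 11:47 PM UTC on Dec 16.
Add 3 hours leg 1 → 2:47 AM UTC (Dec 17).
Add 49 minutes layover in Darwin → 3:36 AM UTC.
Add 3 hours and 50 minutes leg 2 → 7:26 AM UTC.
Add 5 hours 51 minutes layover in Kiritimati → 1:17 PM UTC.
Add 11 hours 10 minutes leg 3 → 12:27 AM UTC (Dec 18).
Add 6 hours layover in Calgary → 6:27 AM UTC.
Add 14 hours and 51 minutes leg 4 → 9:18 PM UTC.
Miravel is UTC−2:00, so local arrival = 9:18 PM − 2:00 = 7:18 PM on Dec 18.

7:18 PM on December 18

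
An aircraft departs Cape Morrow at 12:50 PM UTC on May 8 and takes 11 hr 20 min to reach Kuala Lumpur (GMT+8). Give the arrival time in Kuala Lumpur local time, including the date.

8:10 AM on May 9

Departure is given in UTC: 12:50 PM on May 8.
Add 11 hours and 20 minutes → 12:10 AM UTC (May 9).
Kuala Lumpur is UTC+8:00: 12:10 AM + 8:00 = 8:10 AM on May 9.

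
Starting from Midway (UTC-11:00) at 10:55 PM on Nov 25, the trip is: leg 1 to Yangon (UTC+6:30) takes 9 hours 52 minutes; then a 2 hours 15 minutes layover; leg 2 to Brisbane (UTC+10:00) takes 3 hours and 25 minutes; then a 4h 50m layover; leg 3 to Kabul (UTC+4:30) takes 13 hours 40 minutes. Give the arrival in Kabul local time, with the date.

Convert departure to UTC: 10:55 PM + 11:00 = 9:55 AM UTC on Nov 26.
Add 9 hours 52 minutes leg 1 → 7:47 PM UTC.
Add 2 hours 15 minutes layover in Yangon → 10:02 PM UTC.
Add 3 hours and 25 minutes leg 2 → 1:27 AM UTC (Nov 27).
Add 4 hours and 50 minutes layover in Brisbane → 6:17 AM UTC.
Add 13 hours and 40 minutes leg 3 → 7:57 PM UTC.
Kabul is UTC+4:30, so local arrival = 7:57 PM + 4:30 = 12:27 AM on Nov 28.

12:27 AM on November 28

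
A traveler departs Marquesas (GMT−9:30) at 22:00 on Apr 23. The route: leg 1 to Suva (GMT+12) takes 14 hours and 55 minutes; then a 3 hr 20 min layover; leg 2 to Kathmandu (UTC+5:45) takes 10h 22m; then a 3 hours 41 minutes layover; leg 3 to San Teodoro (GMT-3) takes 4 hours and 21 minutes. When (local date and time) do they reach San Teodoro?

17:09 on Apr 25

Convert departure to UTC: 22:00 + 9:30 = 07:30 UTC on Apr 24.
Add 14 hours and 55 minutes leg 1 → 22:25 UTC.
Add 3 hours 20 minutes layover in Suva → 01:45 UTC (Apr 25).
Add 10 hours and 22 minutes leg 2 → 12:07 UTC.
Add 3 hours and 41 minutes layover in Kathmandu → 15:48 UTC.
Add 4 hours and 21 minutes leg 3 → 20:09 UTC.
San Teodoro is UTC−3:00, so local arrival = 20:09 − 3:00 = 17:09 on Apr 25.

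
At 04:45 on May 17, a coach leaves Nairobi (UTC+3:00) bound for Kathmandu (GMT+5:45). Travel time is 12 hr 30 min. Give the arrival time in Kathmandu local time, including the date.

Convert departure to UTC: 04:45 − 3:00 = 01:45 UTC on May 17.
Add 12 hours and 30 minutes travel time → 14:15 UTC.
Kathmandu is UTC+5:45, so local arrival = 14:15 + 5:45 = 20:00 on May 17.

20:00 on May 17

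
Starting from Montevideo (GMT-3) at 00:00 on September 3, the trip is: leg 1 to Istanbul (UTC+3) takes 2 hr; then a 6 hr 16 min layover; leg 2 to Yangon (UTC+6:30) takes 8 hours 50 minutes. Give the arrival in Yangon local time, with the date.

Convert departure to UTC: 00:00 + 3:00 = 03:00 UTC on Sep 3.
Add 2 hours leg 1 → 05:00 UTC.
Add 6 hours 16 minutes layover in Istanbul → 11:16 UTC.
Add 8 hours and 50 minutes leg 2 → 20:06 UTC.
Yangon is UTC+6:30, so local arrival = 20:06 + 6:30 = 02:36 on Sep 4.

02:36 on September 4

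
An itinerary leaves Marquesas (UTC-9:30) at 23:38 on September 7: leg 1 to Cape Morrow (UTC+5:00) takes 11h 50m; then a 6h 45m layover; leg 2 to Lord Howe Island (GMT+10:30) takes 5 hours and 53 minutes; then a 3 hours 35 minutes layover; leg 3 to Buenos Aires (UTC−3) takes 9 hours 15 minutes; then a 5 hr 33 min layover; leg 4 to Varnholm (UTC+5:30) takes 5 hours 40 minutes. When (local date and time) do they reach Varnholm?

15:09 on September 10

Convert departure to UTC: 23:38 + 9:30 = 09:08 UTC on Sep 8.
Add 11 hours and 50 minutes leg 1 → 20:58 UTC.
Add 6 hours and 45 minutes layover in Cape Morrow → 03:43 UTC (Sep 9).
Add 5 hours and 53 minutes leg 2 → 09:36 UTC.
Add 3 hours and 35 minutes layover in Lord Howe Island → 13:11 UTC.
Add 9 hours and 15 minutes leg 3 → 22:26 UTC.
Add 5 hours 33 minutes layover in Buenos Aires → 03:59 UTC (Sep 10).
Add 5 hours 40 minutes leg 4 → 09:39 UTC.
Varnholm is UTC+5:30, so local arrival = 09:39 + 5:30 = 15:09 on Sep 10.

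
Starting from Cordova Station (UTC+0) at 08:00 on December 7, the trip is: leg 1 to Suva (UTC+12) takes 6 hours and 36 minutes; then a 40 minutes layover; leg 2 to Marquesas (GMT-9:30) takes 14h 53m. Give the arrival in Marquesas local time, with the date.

Cordova Station is at UTC+0, so departure is already 08:00 UTC on Dec 7.
Add 6 hours 36 minutes leg 1 → 14:36 UTC.
Add 40 minutes layover in Suva → 15:16 UTC.
Add 14 hours and 53 minutes leg 2 → 06:09 UTC (Dec 8).
Marquesas is UTC−9:30, so local arrival = 06:09 − 9:30 = 20:39 on Dec 7.

20:39 on Dec 7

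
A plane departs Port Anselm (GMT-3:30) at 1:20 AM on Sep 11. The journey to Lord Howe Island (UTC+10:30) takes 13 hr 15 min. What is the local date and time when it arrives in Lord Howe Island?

Lord Howe Island is 14:00 ahead of Port Anselm.
After 13 hours 15 minutes it is 2:35 PM in Port Anselm.
Shift by the zone difference: 2:35 PM + 14:00 = 4:35 AM on Sep 12 in Lord Howe Island.

4:35 AM on September 12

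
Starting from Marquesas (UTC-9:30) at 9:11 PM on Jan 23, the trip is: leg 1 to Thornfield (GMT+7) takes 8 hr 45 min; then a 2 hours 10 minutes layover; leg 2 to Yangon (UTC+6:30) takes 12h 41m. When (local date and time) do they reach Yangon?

Convert departure to UTC: 9:11 PM + 9:30 = 6:41 AM UTC on Jan 24.
Add 8 hours 45 minutes leg 1 → 3:26 PM UTC.
Add 2 hours 10 minutes layover in Thornfield → 5:36 PM UTC.
Add 12 hours 41 minutes leg 2 → 6:17 AM UTC (Jan 25).
Yangon is UTC+6:30, so local arrival = 6:17 AM + 6:30 = 12:47 PM on Jan 25.

12:47 PM on January 25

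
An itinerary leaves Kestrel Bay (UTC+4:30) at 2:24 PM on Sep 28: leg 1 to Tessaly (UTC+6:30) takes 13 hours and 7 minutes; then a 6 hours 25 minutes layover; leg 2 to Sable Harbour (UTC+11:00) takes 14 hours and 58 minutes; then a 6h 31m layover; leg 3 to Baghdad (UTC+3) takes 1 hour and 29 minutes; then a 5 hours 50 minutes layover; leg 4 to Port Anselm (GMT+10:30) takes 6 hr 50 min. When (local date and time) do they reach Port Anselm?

3:34 AM on Oct 1

Convert departure to UTC: 2:24 PM − 4:30 = 9:54 AM UTC on Sep 28.
Add 13 hours and 7 minutes leg 1 → 11:01 PM UTC.
Add 6 hours and 25 minutes layover in Tessaly → 5:26 AM UTC (Sep 29).
Add 14 hours and 58 minutes leg 2 → 8:24 PM UTC.
Add 6 hours 31 minutes layover in Sable Harbour → 2:55 AM UTC (Sep 30).
Add 1 hour 29 minutes leg 3 → 4:24 AM UTC.
Add 5 hours 50 minutes layover in Baghdad → 10:14 AM UTC.
Add 6 hours and 50 minutes leg 4 → 5:04 PM UTC.
Port Anselm is UTC+10:30, so local arrival = 5:04 PM + 10:30 = 3:34 AM on Oct 1.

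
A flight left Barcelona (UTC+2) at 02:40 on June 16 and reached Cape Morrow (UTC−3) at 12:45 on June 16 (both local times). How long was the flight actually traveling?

15 hours 5 minutes

Departure in UTC: 02:40 − 2:00 = 00:40 on Jun 16.
Arrival in UTC: 12:45 + 3:00 = 15:45 on Jun 16.
Elapsed = 15:45 − 00:40 = 15 hours 5 minutes.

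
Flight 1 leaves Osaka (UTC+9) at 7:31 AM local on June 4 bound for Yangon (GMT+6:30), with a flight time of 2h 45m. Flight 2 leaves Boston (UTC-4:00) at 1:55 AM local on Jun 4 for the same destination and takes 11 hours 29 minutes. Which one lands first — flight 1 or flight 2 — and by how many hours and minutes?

the first, by 16 hours 8 minutes

Flight 1 in UTC: 7:31 AM − 9:00 = 10:31 PM on Jun 3.
+2 hours and 45 minutes → arrive 1:16 AM UTC on Jun 4.
Flight 2 in UTC: 1:55 AM + 4:00 = 5:55 AM on Jun 4.
+11 hours 29 minutes → arrive 5:24 PM UTC on Jun 4.
Flight 1 lands earlier by 16 hours 8 minutes.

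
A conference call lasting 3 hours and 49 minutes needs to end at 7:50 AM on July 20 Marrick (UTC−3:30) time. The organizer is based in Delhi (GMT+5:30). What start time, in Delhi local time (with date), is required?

Target end time in UTC: 7:50 AM + 3:30 = 11:20 AM on Jul 20.
Subtract 3 hours 49 minutes → start 7:31 AM UTC on Jul 20.
Delhi is UTC+5:30: 7:31 AM + 5:30 = 1:01 PM on Jul 20.

1:01 PM on July 20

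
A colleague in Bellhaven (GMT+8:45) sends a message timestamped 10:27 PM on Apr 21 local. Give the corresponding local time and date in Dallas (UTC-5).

8:42 AM on April 21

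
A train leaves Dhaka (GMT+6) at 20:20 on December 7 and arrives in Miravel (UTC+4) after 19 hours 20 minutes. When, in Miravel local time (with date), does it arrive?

13:40 on December 8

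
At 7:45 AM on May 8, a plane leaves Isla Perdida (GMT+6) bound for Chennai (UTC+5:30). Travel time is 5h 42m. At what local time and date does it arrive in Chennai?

12:57 PM on May 8

Chennai is 0:30 behind Isla Perdida.
After 5 hours 42 minutes it is 1:27 PM in Isla Perdida.
Shift by the zone difference: 1:27 PM − 0:30 = 12:57 PM on May 8 in Chennai.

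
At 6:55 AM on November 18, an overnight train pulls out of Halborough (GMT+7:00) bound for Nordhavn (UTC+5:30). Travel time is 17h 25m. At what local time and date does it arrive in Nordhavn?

Convert departure to UTC: 6:55 AM − 7:00 = 11:55 PM UTC on Nov 17.
Add 17 hours 25 minutes travel time → 5:20 PM UTC (Nov 18).
Nordhavn is UTC+5:30, so local arrival = 5:20 PM + 5:30 = 10:50 PM on Nov 18.

10:50 PM on Nov 18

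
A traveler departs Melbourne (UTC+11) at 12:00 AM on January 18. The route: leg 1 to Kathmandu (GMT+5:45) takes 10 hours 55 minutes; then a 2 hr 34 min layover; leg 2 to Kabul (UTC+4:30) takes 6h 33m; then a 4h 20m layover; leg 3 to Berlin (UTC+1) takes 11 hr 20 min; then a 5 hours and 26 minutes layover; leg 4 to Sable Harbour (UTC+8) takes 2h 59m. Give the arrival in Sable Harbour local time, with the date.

Convert departure to UTC: 12:00 AM − 11:00 = 1:00 PM UTC on Jan 17.
Add 10 hours and 55 minutes leg 1 → 11:55 PM UTC.
Add 2 hours and 34 minutes layover in Kathmandu → 2:29 AM UTC (Jan 18).
Add 6 hours and 33 minutes leg 2 → 9:02 AM UTC.
Add 4 hours and 20 minutes layover in Kabul → 1:22 PM UTC.
Add 11 hours 20 minutes leg 3 → 12:42 AM UTC (Jan 19).
Add 5 hours 26 minutes layover in Berlin → 6:08 AM UTC.
Add 2 hours 59 minutes leg 4 → 9:07 AM UTC.
Sable Harbour is UTC+8:00, so local arrival = 9:07 AM + 8:00 = 5:07 PM on Jan 19.

5:07 PM on January 19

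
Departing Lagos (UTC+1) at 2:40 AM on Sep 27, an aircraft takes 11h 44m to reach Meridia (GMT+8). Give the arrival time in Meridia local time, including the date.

9:24 PM on Sep 27

Meridia is 7:00 ahead of Lagos.
After 11 hours 44 minutes it is 2:24 PM in Lagos.
Shift by the zone difference: 2:24 PM + 7:00 = 9:24 PM on Sep 27 in Meridia.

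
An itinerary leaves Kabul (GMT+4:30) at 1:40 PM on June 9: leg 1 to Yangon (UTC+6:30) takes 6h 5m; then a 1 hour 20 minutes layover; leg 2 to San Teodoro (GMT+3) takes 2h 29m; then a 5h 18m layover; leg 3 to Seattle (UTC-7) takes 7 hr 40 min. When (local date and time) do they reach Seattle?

Convert departure to UTC: 1:40 PM − 4:30 = 9:10 AM UTC on Jun 9.
Add 6 hours and 5 minutes leg 1 → 3:15 PM UTC.
Add 1 hour 20 minutes layover in Yangon → 4:35 PM UTC.
Add 2 hours 29 minutes leg 2 → 7:04 PM UTC.
Add 5 hours 18 minutes layover in San Teodoro → 12:22 AM UTC (Jun 10).
Add 7 hours 40 minutes leg 3 → 8:02 AM UTC.
Seattle is UTC−7:00, so local arrival = 8:02 AM − 7:00 = 1:02 AM on Jun 10.

1:02 AM on June 10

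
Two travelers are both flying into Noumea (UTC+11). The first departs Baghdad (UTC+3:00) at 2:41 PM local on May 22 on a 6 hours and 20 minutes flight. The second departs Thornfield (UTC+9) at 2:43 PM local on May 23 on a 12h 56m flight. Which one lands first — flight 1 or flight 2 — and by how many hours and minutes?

the first, by 24 hours 38 minutes

Flight 1 in UTC: 2:41 PM − 3:00 = 11:41 AM on May 22.
+6 hours and 20 minutes → arrive 6:01 PM UTC on May 22.
Flight 2 in UTC: 2:43 PM − 9:00 = 5:43 AM on May 23.
+12 hours 56 minutes → arrive 6:39 PM UTC on May 23.
Flight 1 lands earlier by 24 hours 38 minutes.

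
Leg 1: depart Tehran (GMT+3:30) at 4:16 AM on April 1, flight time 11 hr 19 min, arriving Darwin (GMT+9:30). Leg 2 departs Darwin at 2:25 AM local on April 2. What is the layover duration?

4 hours 50 minutes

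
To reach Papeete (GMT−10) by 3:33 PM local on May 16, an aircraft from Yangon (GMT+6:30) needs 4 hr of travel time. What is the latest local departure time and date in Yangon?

4:03 AM on May 17

Target arrival in UTC: 3:33 PM + 10:00 = 1:33 AM on May 17.
Subtract 4 hours → departure 9:33 PM UTC on May 16.
Yangon is UTC+6:30: 9:33 PM + 6:30 = 4:03 AM on May 17.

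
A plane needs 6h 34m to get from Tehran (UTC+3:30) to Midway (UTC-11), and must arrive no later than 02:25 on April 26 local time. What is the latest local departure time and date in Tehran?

10:21 on Apr 26

Target arrival in UTC: 02:25 + 11:00 = 13:25 on Apr 26.
Subtract 6 hours and 34 minutes → departure 06:51 UTC on Apr 26.
Tehran is UTC+3:30: 06:51 + 3:30 = 10:21 on Apr 26.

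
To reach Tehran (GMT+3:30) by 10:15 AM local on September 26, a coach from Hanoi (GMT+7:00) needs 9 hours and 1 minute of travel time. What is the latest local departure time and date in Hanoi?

4:44 AM on Sep 26

Target arrival in UTC: 10:15 AM − 3:30 = 6:45 AM on Sep 26.
Subtract 9 hours and 1 minute → departure 9:44 PM UTC on Sep 25.
Hanoi is UTC+7:00: 9:44 PM + 7:00 = 4:44 AM on Sep 26.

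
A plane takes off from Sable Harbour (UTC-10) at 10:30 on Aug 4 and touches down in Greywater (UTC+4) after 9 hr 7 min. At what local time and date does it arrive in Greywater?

Convert departure to UTC: 10:30 + 10:00 = 20:30 UTC on Aug 4.
Add 9 hours 7 minutes travel time → 05:37 UTC (Aug 5).
Greywater is UTC+4:00, so local arrival = 05:37 + 4:00 = 09:37 on Aug 5.

09:37 on August 5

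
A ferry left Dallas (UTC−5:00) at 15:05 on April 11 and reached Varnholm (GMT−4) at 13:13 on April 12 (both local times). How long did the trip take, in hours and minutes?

21 hours 8 minutes

Departure in UTC: 15:05 + 5:00 = 20:05 on Apr 11.
Arrival in UTC: 13:13 + 4:00 = 17:13 on Apr 12.
Elapsed = 17:13 − 20:05 (+1 day) = 21 hours 8 minutes.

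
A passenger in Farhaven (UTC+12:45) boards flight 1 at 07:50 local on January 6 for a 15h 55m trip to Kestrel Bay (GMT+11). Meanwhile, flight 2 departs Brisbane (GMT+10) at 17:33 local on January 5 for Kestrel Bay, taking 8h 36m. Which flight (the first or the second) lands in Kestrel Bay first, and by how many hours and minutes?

Flight 1 in UTC: 07:50 − 12:45 = 19:05 on Jan 5.
+15 hours 55 minutes → arrive 11:00 UTC on Jan 6.
Flight 2 in UTC: 17:33 − 10:00 = 07:33 on Jan 5.
+8 hours 36 minutes → arrive 16:09 UTC on Jan 5.
Flight 2 lands earlier by 18 hours 51 minutes.

the second, by 18 hours 51 minutes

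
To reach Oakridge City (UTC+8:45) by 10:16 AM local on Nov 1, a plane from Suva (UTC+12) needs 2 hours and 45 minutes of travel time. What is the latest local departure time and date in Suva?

10:46 AM on Nov 1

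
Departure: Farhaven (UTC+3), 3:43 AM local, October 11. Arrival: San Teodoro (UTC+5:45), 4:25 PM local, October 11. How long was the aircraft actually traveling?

Departure in UTC: 3:43 AM − 3:00 = 12:43 AM on Oct 11.
Arrival in UTC: 4:25 PM − 5:45 = 10:40 AM on Oct 11.
Elapsed = 10:40 AM − 12:43 AM = 9 hours 57 minutes.

9 hours 57 minutes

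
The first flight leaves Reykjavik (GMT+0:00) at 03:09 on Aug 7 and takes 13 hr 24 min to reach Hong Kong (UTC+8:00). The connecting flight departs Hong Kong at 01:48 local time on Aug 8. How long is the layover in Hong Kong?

Reykjavik is at UTC+0, so departure is already 03:09 UTC on Aug 7.
Add 13 hours and 24 minutes flight time → 16:33 UTC.
Hong Kong is UTC+8:00, so local arrival = 16:33 + 8:00 = 00:33 on Aug 8.
Layover = 01:48 − 00:33 = 1 hour 15 minutes.

1 hour 15 minutes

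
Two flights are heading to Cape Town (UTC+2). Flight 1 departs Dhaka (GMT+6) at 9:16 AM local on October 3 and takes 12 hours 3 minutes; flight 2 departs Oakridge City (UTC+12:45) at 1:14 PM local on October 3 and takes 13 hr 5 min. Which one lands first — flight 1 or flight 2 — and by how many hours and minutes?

the second, by 1 hour 45 minutes

Flight 1 in UTC: 9:16 AM − 6:00 = 3:16 AM on Oct 3.
+12 hours and 3 minutes → arrive 3:19 PM UTC on Oct 3.
Flight 2 in UTC: 1:14 PM − 12:45 = 12:29 AM on Oct 3.
+13 hours and 5 minutes → arrive 1:34 PM UTC on Oct 3.
Flight 2 lands earlier by 1 hour 45 minutes.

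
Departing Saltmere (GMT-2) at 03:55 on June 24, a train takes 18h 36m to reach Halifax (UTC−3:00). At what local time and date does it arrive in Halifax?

Convert departure to UTC: 03:55 + 2:00 = 05:55 UTC on Jun 24.
Add 18 hours and 36 minutes travel time → 00:31 UTC (Jun 25).
Halifax is UTC−3:00, so local arrival = 00:31 − 3:00 = 21:31 on Jun 24.

21:31 on June 24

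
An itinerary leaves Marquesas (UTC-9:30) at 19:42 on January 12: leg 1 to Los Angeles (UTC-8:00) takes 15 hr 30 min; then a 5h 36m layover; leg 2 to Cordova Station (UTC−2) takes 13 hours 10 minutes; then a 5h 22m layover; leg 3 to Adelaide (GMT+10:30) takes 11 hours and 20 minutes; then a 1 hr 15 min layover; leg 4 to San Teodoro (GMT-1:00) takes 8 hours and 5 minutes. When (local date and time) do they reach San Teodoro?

Convert departure to UTC: 19:42 + 9:30 = 05:12 UTC on Jan 13.
Add 15 hours and 30 minutes leg 1 → 20:42 UTC.
Add 5 hours and 36 minutes layover in Los Angeles → 02:18 UTC (Jan 14).
Add 13 hours and 10 minutes leg 2 → 15:28 UTC.
Add 5 hours 22 minutes layover in Cordova Station → 20:50 UTC.
Add 11 hours and 20 minutes leg 3 → 08:10 UTC (Jan 15).
Add 1 hour 15 minutes layover in Adelaide → 09:25 UTC.
Add 8 hours 5 minutes leg 4 → 17:30 UTC.
San Teodoro is UTC−1:00, so local arrival = 17:30 − 1:00 = 16:30 on Jan 15.

16:30 on January 15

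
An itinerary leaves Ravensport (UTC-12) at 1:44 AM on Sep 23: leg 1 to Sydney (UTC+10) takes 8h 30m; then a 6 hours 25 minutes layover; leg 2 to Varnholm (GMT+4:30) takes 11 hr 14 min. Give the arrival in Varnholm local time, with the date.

Convert departure to UTC: 1:44 AM + 12:00 = 1:44 PM UTC on Sep 23.
Add 8 hours 30 minutes leg 1 → 10:14 PM UTC.
Add 6 hours 25 minutes layover in Sydney → 4:39 AM UTC (Sep 24).
Add 11 hours and 14 minutes leg 2 → 3:53 PM UTC.
Varnholm is UTC+4:30, so local arrival = 3:53 PM + 4:30 = 8:23 PM on Sep 24.

8:23 PM on Sep 24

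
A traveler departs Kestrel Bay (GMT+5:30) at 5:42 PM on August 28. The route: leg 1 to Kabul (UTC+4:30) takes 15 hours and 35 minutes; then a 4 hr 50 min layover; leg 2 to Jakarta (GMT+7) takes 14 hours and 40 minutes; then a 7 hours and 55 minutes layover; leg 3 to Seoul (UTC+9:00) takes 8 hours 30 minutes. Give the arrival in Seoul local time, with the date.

Convert departure to UTC: 5:42 PM − 5:30 = 12:12 PM UTC on Aug 28.
Add 15 hours 35 minutes leg 1 → 3:47 AM UTC (Aug 29).
Add 4 hours and 50 minutes layover in Kabul → 8:37 AM UTC.
Add 14 hours 40 minutes leg 2 → 11:17 PM UTC.
Add 7 hours 55 minutes layover in Jakarta → 7:12 AM UTC (Aug 30).
Add 8 hours 30 minutes leg 3 → 3:42 PM UTC.
Seoul is UTC+9:00, so local arrival = 3:42 PM + 9:00 = 12:42 AM on Aug 31.

12:42 AM on August 31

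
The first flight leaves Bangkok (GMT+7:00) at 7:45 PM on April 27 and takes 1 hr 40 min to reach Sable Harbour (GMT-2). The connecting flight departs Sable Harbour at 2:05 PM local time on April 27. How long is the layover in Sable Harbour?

Convert departure to UTC: 7:45 PM − 7:00 = 12:45 PM UTC on Apr 27.
Add 1 hour and 40 minutes flight time → 2:25 PM UTC.
Sable Harbour is UTC−2:00, so local arrival = 2:25 PM − 2:00 = 12:25 PM on Apr 27.
Layover = 2:05 PM − 12:25 PM = 1 hour 40 minutes.

1 hour 40 minutes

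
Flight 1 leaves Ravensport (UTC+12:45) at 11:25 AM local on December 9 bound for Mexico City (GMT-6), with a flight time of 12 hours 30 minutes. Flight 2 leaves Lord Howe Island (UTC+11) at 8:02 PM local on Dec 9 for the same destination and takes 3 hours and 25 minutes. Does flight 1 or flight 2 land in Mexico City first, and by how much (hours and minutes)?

Flight 1 in UTC: 11:25 AM − 12:45 = 10:40 PM on Dec 8.
+12 hours and 30 minutes → arrive 11:10 AM UTC on Dec 9.
Flight 2 in UTC: 8:02 PM − 11:00 = 9:02 AM on Dec 9.
+3 hours and 25 minutes → arrive 12:27 PM UTC on Dec 9.
Flight 1 lands earlier by 1 hour 17 minutes.

the first, by 1 hour 17 minutes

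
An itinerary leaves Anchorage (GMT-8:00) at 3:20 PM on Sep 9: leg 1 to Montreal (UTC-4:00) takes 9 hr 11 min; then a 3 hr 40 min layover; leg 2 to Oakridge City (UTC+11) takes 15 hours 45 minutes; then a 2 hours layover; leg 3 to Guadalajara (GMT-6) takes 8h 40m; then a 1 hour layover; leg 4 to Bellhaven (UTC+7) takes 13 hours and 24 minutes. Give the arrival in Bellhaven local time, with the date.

12:00 PM on September 12

Convert departure to UTC: 3:20 PM + 8:00 = 11:20 PM UTC on Sep 9.
Add 9 hours 11 minutes leg 1 → 8:31 AM UTC (Sep 10).
Add 3 hours and 40 minutes layover in Montreal → 12:11 PM UTC.
Add 15 hours 45 minutes leg 2 → 3:56 AM UTC (Sep 11).
Add 2 hours layover in Oakridge City → 5:56 AM UTC.
Add 8 hours 40 minutes leg 3 → 2:36 PM UTC.
Add 1 hour layover in Guadalajara → 3:36 PM UTC.
Add 13 hours 24 minutes leg 4 → 5:00 AM UTC (Sep 12).
Bellhaven is UTC+7:00, so local arrival = 5:00 AM + 7:00 = 12:00 PM on Sep 12.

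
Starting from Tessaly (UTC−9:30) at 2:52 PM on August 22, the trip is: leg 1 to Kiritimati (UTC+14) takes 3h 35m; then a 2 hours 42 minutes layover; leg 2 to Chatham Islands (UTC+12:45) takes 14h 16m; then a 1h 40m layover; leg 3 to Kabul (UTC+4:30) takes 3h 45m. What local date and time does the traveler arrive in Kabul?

Convert departure to UTC: 2:52 PM + 9:30 = 12:22 AM UTC on Aug 23.
Add 3 hours 35 minutes leg 1 → 3:57 AM UTC.
Add 2 hours 42 minutes layover in Kiritimati → 6:39 AM UTC.
Add 14 hours and 16 minutes leg 2 → 8:55 PM UTC.
Add 1 hour and 40 minutes layover in Chatham Islands → 10:35 PM UTC.
Add 3 hours and 45 minutes leg 3 → 2:20 AM UTC (Aug 24).
Kabul is UTC+4:30, so local arrival = 2:20 AM + 4:30 = 6:50 AM on Aug 24.

6:50 AM on August 24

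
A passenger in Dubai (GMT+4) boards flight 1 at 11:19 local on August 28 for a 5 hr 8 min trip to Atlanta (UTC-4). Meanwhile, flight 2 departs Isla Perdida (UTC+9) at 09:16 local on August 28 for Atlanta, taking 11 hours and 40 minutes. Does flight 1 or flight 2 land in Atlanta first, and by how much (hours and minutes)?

Flight 1 in UTC: 11:19 − 4:00 = 07:19 on Aug 28.
+5 hours 8 minutes → arrive 12:27 UTC on Aug 28.
Flight 2 in UTC: 09:16 − 9:00 = 00:16 on Aug 28.
+11 hours and 40 minutes → arrive 11:56 UTC on Aug 28.
Flight 2 lands earlier by 31 minutes.

the second, by 31 minutes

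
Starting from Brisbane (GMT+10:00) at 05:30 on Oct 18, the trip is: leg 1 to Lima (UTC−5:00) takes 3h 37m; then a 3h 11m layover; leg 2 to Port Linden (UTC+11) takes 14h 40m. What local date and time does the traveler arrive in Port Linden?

03:58 on October 19

Convert departure to UTC: 05:30 − 10:00 = 19:30 UTC on Oct 17.
Add 3 hours and 37 minutes leg 1 → 23:07 UTC.
Add 3 hours 11 minutes layover in Lima → 02:18 UTC (Oct 18).
Add 14 hours 40 minutes leg 2 → 16:58 UTC.
Port Linden is UTC+11:00, so local arrival = 16:58 + 11:00 = 03:58 on Oct 19.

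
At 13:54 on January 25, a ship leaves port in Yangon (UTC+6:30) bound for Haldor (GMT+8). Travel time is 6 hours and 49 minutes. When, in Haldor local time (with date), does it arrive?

Haldor is 1:30 ahead of Yangon.
After 6 hours 49 minutes it is 20:43 in Yangon.
Shift by the zone difference: 20:43 + 1:30 = 22:13 on Jan 25 in Haldor.

22:13 on January 25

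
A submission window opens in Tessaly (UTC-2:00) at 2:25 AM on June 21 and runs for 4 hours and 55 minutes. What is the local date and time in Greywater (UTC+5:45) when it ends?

3:05 PM on Jun 21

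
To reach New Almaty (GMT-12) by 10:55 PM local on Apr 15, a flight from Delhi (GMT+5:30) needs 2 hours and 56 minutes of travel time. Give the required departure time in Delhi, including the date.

1:29 PM on April 16

Target arrival in UTC: 10:55 PM + 12:00 = 10:55 AM on Apr 16.
Subtract 2 hours 56 minutes → departure 7:59 AM UTC on Apr 16.
Delhi is UTC+5:30: 7:59 AM + 5:30 = 1:29 PM on Apr 16.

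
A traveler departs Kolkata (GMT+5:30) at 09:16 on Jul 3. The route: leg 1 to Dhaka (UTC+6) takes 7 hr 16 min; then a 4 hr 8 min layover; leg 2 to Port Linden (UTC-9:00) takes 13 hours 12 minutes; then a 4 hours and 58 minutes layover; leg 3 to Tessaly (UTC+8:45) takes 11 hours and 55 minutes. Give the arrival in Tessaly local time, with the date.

06:00 on July 5

Convert departure to UTC: 09:16 − 5:30 = 03:46 UTC on Jul 3.
Add 7 hours 16 minutes leg 1 → 11:02 UTC.
Add 4 hours 8 minutes layover in Dhaka → 15:10 UTC.
Add 13 hours 12 minutes leg 2 → 04:22 UTC (Jul 4).
Add 4 hours 58 minutes layover in Port Linden → 09:20 UTC.
Add 11 hours and 55 minutes leg 3 → 21:15 UTC.
Tessaly is UTC+8:45, so local arrival = 21:15 + 8:45 = 06:00 on Jul 5.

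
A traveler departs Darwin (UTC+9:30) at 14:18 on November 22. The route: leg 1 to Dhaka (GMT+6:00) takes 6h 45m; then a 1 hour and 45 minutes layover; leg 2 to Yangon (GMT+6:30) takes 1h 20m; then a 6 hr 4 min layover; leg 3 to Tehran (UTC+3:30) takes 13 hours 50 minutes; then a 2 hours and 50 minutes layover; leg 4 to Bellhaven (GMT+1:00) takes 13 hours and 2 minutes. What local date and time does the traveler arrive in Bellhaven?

Convert departure to UTC: 14:18 − 9:30 = 04:48 UTC on Nov 22.
Add 6 hours and 45 minutes leg 1 → 11:33 UTC.
Add 1 hour and 45 minutes layover in Dhaka → 13:18 UTC.
Add 1 hour 20 minutes leg 2 → 14:38 UTC.
Add 6 hours 4 minutes layover in Yangon → 20:42 UTC.
Add 13 hours and 50 minutes leg 3 → 10:32 UTC (Nov 23).
Add 2 hours 50 minutes layover in Tehran → 13:22 UTC.
Add 13 hours and 2 minutes leg 4 → 02:24 UTC (Nov 24).
Bellhaven is UTC+1:00, so local arrival = 02:24 + 1:00 = 03:24 on Nov 24.

03:24 on Nov 24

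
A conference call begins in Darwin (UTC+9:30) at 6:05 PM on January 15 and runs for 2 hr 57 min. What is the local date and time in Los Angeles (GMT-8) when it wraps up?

Convert start to UTC: 6:05 PM − 9:30 = 8:35 AM UTC on Jan 15.
Add 2 hours and 57 minutes duration → 11:32 AM UTC.
Los Angeles is UTC−8:00, so local end time = 11:32 AM − 8:00 = 3:32 AM on Jan 15.

3:32 AM on January 15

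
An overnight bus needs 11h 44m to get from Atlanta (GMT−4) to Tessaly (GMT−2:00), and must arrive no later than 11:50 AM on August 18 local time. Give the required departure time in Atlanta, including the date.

Target arrival in UTC: 11:50 AM + 2:00 = 1:50 PM on Aug 18.
Subtract 11 hours and 44 minutes → departure 2:06 AM UTC on Aug 18.
Atlanta is UTC−4:00: 2:06 AM − 4:00 = 10:06 PM on Aug 17.

10:06 PM on August 17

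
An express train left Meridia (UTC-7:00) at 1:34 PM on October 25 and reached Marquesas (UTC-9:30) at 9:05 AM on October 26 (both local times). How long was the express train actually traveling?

22 hours 1 minute

Departure in UTC: 1:34 PM + 7:00 = 8:34 PM on Oct 25.
Arrival in UTC: 9:05 AM + 9:30 = 6:35 PM on Oct 26.
Elapsed = 6:35 PM − 8:34 PM (+1 day) = 22 hours 1 minute.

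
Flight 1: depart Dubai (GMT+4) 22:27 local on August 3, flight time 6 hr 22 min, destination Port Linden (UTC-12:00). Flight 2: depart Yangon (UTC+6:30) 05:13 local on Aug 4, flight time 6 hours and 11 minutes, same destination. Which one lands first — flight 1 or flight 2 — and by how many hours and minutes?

the first, by 4 hours 5 minutes

Flight 1 in UTC: 22:27 − 4:00 = 18:27 on Aug 3.
+6 hours 22 minutes → arrive 00:49 UTC on Aug 4.
Flight 2 in UTC: 05:13 − 6:30 = 22:43 on Aug 3.
+6 hours 11 minutes → arrive 04:54 UTC on Aug 4.
Flight 1 lands earlier by 4 hours 5 minutes.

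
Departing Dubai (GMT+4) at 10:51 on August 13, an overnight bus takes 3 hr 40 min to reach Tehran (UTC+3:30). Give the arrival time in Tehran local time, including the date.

14:01 on August 13

Tehran is 0:30 behind Dubai.
After 3 hours 40 minutes it is 14:31 in Dubai.
Shift by the zone difference: 14:31 − 0:30 = 14:01 on Aug 13 in Tehran.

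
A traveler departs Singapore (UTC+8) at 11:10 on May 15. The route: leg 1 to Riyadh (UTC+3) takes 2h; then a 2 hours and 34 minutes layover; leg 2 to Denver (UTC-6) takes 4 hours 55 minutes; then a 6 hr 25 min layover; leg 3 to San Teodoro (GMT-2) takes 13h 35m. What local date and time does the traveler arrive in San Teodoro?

Convert departure to UTC: 11:10 − 8:00 = 03:10 UTC on May 15.
Add 2 hours leg 1 → 05:10 UTC.
Add 2 hours 34 minutes layover in Riyadh → 07:44 UTC.
Add 4 hours 55 minutes leg 2 → 12:39 UTC.
Add 6 hours and 25 minutes layover in Denver → 19:04 UTC.
Add 13 hours 35 minutes leg 3 → 08:39 UTC (May 16).
San Teodoro is UTC−2:00, so local arrival = 08:39 − 2:00 = 06:39 on May 16.

06:39 on May 16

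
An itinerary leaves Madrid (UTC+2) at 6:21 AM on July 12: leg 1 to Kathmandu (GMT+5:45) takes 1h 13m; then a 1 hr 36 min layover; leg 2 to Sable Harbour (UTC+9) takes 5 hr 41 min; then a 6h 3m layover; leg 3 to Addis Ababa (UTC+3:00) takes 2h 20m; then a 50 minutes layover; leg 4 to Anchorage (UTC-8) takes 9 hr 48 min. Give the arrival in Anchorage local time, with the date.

11:52 PM on July 12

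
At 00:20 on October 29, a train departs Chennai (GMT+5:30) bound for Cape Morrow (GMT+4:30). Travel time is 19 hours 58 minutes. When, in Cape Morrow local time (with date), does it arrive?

19:18 on October 29

Cape Morrow is 1:00 behind Chennai.
After 19 hours 58 minutes it is 20:18 in Chennai.
Shift by the zone difference: 20:18 − 1:00 = 19:18 on Oct 29 in Cape Morrow.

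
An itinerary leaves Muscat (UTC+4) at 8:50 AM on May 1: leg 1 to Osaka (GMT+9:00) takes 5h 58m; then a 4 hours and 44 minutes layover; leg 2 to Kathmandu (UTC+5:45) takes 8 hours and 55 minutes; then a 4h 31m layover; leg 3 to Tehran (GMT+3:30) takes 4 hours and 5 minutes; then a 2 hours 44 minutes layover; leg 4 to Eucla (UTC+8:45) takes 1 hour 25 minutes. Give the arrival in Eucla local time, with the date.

9:57 PM on May 2

Convert departure to UTC: 8:50 AM − 4:00 = 4:50 AM UTC on May 1.
Add 5 hours 58 minutes leg 1 → 10:48 AM UTC.
Add 4 hours and 44 minutes layover in Osaka → 3:32 PM UTC.
Add 8 hours and 55 minutes leg 2 → 12:27 AM UTC (May 2).
Add 4 hours 31 minutes layover in Kathmandu → 4:58 AM UTC.
Add 4 hours and 5 minutes leg 3 → 9:03 AM UTC.
Add 2 hours 44 minutes layover in Tehran → 11:47 AM UTC.
Add 1 hour and 25 minutes leg 4 → 1:12 PM UTC.
Eucla is UTC+8:45, so local arrival = 1:12 PM + 8:45 = 9:57 PM on May 2.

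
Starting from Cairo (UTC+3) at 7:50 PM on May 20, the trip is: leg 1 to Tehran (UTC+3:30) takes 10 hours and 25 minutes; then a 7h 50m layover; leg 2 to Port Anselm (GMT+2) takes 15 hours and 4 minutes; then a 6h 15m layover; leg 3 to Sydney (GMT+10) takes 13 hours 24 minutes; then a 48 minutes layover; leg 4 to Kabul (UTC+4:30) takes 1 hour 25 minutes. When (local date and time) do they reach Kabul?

Convert departure to UTC: 7:50 PM − 3:00 = 4:50 PM UTC on May 20.
Add 10 hours 25 minutes leg 1 → 3:15 AM UTC (May 21).
Add 7 hours and 50 minutes layover in Tehran → 11:05 AM UTC.
Add 15 hours and 4 minutes leg 2 → 2:09 AM UTC (May 22).
Add 6 hours 15 minutes layover in Port Anselm → 8:24 AM UTC.
Add 13 hours and 24 minutes leg 3 → 9:48 PM UTC.
Add 48 minutes layover in Sydney → 10:36 PM UTC.
Add 1 hour and 25 minutes leg 4 → 12:01 AM UTC (May 23).
Kabul is UTC+4:30, so local arrival = 12:01 AM + 4:30 = 4:31 AM on May 23.

4:31 AM on May 23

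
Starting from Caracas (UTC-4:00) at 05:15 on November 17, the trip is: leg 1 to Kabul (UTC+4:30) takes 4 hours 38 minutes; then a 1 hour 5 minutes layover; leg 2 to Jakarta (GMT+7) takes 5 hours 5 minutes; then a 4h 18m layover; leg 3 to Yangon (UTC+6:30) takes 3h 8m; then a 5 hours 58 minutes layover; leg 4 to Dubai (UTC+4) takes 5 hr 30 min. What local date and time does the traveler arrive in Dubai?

Convert departure to UTC: 05:15 + 4:00 = 09:15 UTC on Nov 17.
Add 4 hours 38 minutes leg 1 → 13:53 UTC.
Add 1 hour and 5 minutes layover in Kabul → 14:58 UTC.
Add 5 hours and 5 minutes leg 2 → 20:03 UTC.
Add 4 hours 18 minutes layover in Jakarta → 00:21 UTC (Nov 18).
Add 3 hours and 8 minutes leg 3 → 03:29 UTC.
Add 5 hours 58 minutes layover in Yangon → 09:27 UTC.
Add 5 hours and 30 minutes leg 4 → 14:57 UTC.
Dubai is UTC+4:00, so local arrival = 14:57 + 4:00 = 18:57 on Nov 18.

18:57 on Nov 18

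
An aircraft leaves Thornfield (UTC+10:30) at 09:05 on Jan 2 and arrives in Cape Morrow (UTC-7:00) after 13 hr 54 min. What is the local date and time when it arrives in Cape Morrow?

Cape Morrow is 17:30 behind Thornfield.
After 13 hours 54 minutes it is 22:59 in Thornfield.
Shift by the zone difference: 22:59 − 17:30 = 05:29 on Jan 2 in Cape Morrow.

05:29 on January 2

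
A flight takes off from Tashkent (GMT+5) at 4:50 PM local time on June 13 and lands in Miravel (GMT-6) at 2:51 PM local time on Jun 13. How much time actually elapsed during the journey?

Miravel is 11:00 behind Tashkent.
Clock-face elapsed time (ignoring zones) is −1 hour 59 minutes.
Actual elapsed = −1 hour 59 minutes + 11:00 = 9 hours 1 minute.

9 hours 1 minute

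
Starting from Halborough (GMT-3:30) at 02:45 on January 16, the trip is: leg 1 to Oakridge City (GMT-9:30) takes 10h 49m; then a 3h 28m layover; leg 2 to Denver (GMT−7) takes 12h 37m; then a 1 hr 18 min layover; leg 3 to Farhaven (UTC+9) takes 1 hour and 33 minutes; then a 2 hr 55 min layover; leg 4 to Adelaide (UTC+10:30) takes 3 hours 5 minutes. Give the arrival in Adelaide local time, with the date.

04:30 on Jan 18

Convert departure to UTC: 02:45 + 3:30 = 06:15 UTC on Jan 16.
Add 10 hours and 49 minutes leg 1 → 17:04 UTC.
Add 3 hours and 28 minutes layover in Oakridge City → 20:32 UTC.
Add 12 hours 37 minutes leg 2 → 09:09 UTC (Jan 17).
Add 1 hour and 18 minutes layover in Denver → 10:27 UTC.
Add 1 hour and 33 minutes leg 3 → 12:00 UTC.
Add 2 hours and 55 minutes layover in Farhaven → 14:55 UTC.
Add 3 hours and 5 minutes leg 4 → 18:00 UTC.
Adelaide is UTC+10:30, so local arrival = 18:00 + 10:30 = 04:30 on Jan 18.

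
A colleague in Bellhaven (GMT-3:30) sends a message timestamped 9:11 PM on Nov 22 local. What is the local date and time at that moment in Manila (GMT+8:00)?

In UTC: 9:11 PM + 3:30 = 12:41 AM on Nov 23.
Manila is UTC+8:00: 12:41 AM + 8:00 = 8:41 AM on Nov 23.

8:41 AM on November 23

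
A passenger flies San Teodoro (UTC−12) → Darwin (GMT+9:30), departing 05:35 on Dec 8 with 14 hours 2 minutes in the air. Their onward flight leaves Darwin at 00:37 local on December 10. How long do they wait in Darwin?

Convert departure to UTC: 05:35 + 12:00 = 17:35 UTC on Dec 8.
Add 14 hours 2 minutes flight time → 07:37 UTC (Dec 9).
Darwin is UTC+9:30, so local arrival = 07:37 + 9:30 = 17:07 on Dec 9.
Layover = 00:37 − 17:07 (+1 day) = 7 hours 30 minutes.

7 hours 30 minutes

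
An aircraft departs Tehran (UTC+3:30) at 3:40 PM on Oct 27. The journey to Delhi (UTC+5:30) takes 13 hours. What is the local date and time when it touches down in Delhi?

6:40 AM on October 28

Convert departure to UTC: 3:40 PM − 3:30 = 12:10 PM UTC on Oct 27.
Add 13 hours travel time → 1:10 AM UTC (Oct 28).
Delhi is UTC+5:30, so local arrival = 1:10 AM + 5:30 = 6:40 AM on Oct 28.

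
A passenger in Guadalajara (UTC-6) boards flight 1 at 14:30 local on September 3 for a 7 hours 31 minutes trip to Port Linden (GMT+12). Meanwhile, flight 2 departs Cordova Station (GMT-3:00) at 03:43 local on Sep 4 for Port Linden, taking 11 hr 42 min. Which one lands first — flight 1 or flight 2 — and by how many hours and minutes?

the first, by 14 hours 24 minutes

Flight 1 in UTC: 14:30 + 6:00 = 20:30 on Sep 3.
+7 hours 31 minutes → arrive 04:01 UTC on Sep 4.
Flight 2 in UTC: 03:43 + 3:00 = 06:43 on Sep 4.
+11 hours and 42 minutes → arrive 18:25 UTC on Sep 4.
Flight 1 lands earlier by 14 hours 24 minutes.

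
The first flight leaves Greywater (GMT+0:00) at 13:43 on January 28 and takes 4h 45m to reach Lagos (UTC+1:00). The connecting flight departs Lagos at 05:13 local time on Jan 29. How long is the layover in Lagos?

9 hours 45 minutes

Greywater is at UTC+0, so departure is already 13:43 UTC on Jan 28.
Add 4 hours 45 minutes flight time → 18:28 UTC.
Lagos is UTC+1:00, so local arrival = 18:28 + 1:00 = 19:28 on Jan 28.
Layover = 05:13 − 19:28 (+1 day) = 9 hours 45 minutes.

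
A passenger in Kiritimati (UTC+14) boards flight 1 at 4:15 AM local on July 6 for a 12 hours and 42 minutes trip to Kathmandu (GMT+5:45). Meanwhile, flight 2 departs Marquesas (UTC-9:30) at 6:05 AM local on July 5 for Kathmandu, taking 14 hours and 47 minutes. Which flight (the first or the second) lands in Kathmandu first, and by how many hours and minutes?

the first, by 3 hours 25 minutes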